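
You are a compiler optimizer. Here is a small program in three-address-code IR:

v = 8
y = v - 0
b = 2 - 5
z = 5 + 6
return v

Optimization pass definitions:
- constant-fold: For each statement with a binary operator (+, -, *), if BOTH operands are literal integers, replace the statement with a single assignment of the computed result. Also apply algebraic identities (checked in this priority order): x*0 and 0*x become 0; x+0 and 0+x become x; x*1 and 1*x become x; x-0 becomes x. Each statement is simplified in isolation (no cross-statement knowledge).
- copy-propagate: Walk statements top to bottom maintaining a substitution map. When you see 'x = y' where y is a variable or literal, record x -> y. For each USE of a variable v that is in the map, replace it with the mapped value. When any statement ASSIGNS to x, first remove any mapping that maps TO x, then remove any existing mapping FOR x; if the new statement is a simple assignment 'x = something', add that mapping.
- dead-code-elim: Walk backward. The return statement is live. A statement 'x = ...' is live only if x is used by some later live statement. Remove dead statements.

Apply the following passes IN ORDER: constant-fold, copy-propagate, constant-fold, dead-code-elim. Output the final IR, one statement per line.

Answer: return 8

Derivation:
Initial IR:
  v = 8
  y = v - 0
  b = 2 - 5
  z = 5 + 6
  return v
After constant-fold (5 stmts):
  v = 8
  y = v
  b = -3
  z = 11
  return v
After copy-propagate (5 stmts):
  v = 8
  y = 8
  b = -3
  z = 11
  return 8
After constant-fold (5 stmts):
  v = 8
  y = 8
  b = -3
  z = 11
  return 8
After dead-code-elim (1 stmts):
  return 8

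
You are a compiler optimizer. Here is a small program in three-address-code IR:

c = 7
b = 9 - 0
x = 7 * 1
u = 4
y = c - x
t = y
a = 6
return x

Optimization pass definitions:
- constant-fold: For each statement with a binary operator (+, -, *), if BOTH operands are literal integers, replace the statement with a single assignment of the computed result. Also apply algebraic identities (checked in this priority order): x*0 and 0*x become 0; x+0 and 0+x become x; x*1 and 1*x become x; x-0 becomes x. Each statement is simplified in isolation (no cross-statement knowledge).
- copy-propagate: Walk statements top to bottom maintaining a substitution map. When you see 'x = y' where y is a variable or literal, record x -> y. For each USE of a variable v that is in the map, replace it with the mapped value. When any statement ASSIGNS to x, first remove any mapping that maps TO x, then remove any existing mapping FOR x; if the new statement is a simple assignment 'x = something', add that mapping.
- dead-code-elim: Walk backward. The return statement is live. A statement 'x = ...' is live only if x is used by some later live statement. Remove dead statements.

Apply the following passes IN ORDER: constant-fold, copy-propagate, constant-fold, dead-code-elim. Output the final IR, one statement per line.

Answer: return 7

Derivation:
Initial IR:
  c = 7
  b = 9 - 0
  x = 7 * 1
  u = 4
  y = c - x
  t = y
  a = 6
  return x
After constant-fold (8 stmts):
  c = 7
  b = 9
  x = 7
  u = 4
  y = c - x
  t = y
  a = 6
  return x
After copy-propagate (8 stmts):
  c = 7
  b = 9
  x = 7
  u = 4
  y = 7 - 7
  t = y
  a = 6
  return 7
After constant-fold (8 stmts):
  c = 7
  b = 9
  x = 7
  u = 4
  y = 0
  t = y
  a = 6
  return 7
After dead-code-elim (1 stmts):
  return 7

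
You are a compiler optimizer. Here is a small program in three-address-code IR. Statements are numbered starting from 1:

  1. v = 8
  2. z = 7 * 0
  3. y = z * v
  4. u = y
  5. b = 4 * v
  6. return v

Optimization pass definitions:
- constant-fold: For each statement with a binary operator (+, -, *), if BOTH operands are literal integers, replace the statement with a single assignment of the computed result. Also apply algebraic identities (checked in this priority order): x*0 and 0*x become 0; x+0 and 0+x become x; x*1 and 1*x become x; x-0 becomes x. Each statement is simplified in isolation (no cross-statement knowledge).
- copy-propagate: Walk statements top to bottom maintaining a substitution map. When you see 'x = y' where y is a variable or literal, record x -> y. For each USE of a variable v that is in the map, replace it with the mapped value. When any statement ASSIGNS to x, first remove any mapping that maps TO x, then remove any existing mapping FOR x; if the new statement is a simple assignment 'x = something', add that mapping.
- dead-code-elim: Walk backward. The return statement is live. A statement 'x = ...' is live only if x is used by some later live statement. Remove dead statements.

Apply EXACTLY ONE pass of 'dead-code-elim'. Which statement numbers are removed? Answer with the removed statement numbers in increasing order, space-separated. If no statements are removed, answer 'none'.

Answer: 2 3 4 5

Derivation:
Backward liveness scan:
Stmt 1 'v = 8': KEEP (v is live); live-in = []
Stmt 2 'z = 7 * 0': DEAD (z not in live set ['v'])
Stmt 3 'y = z * v': DEAD (y not in live set ['v'])
Stmt 4 'u = y': DEAD (u not in live set ['v'])
Stmt 5 'b = 4 * v': DEAD (b not in live set ['v'])
Stmt 6 'return v': KEEP (return); live-in = ['v']
Removed statement numbers: [2, 3, 4, 5]
Surviving IR:
  v = 8
  return v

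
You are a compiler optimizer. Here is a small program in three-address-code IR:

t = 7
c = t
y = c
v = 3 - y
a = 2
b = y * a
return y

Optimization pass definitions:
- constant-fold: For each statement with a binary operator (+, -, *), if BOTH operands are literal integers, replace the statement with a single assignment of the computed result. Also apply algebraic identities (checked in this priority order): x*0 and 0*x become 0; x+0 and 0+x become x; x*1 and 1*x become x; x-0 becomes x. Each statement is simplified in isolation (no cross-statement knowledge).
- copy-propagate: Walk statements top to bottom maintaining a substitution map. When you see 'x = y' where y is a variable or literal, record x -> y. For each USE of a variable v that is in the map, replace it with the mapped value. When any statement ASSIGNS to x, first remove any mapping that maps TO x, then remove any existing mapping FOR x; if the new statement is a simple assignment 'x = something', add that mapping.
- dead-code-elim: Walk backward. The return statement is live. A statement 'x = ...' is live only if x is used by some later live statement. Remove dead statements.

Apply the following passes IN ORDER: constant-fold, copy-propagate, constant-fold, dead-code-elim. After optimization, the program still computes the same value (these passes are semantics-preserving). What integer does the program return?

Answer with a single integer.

Answer: 7

Derivation:
Initial IR:
  t = 7
  c = t
  y = c
  v = 3 - y
  a = 2
  b = y * a
  return y
After constant-fold (7 stmts):
  t = 7
  c = t
  y = c
  v = 3 - y
  a = 2
  b = y * a
  return y
After copy-propagate (7 stmts):
  t = 7
  c = 7
  y = 7
  v = 3 - 7
  a = 2
  b = 7 * 2
  return 7
After constant-fold (7 stmts):
  t = 7
  c = 7
  y = 7
  v = -4
  a = 2
  b = 14
  return 7
After dead-code-elim (1 stmts):
  return 7
Evaluate:
  t = 7  =>  t = 7
  c = t  =>  c = 7
  y = c  =>  y = 7
  v = 3 - y  =>  v = -4
  a = 2  =>  a = 2
  b = y * a  =>  b = 14
  return y = 7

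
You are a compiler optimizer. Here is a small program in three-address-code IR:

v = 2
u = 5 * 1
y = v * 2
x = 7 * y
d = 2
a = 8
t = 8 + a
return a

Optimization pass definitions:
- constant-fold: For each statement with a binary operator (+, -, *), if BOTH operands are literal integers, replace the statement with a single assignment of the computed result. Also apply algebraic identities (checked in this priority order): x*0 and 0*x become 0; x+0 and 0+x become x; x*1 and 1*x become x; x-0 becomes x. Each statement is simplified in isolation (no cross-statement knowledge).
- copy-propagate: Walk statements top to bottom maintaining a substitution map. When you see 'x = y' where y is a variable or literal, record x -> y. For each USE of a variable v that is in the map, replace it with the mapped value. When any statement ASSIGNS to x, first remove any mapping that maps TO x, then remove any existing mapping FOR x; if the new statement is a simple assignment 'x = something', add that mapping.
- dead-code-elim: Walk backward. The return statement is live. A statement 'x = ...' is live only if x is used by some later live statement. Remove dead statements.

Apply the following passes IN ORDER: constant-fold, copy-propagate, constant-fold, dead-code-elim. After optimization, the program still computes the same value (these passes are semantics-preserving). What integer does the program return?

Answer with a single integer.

Answer: 8

Derivation:
Initial IR:
  v = 2
  u = 5 * 1
  y = v * 2
  x = 7 * y
  d = 2
  a = 8
  t = 8 + a
  return a
After constant-fold (8 stmts):
  v = 2
  u = 5
  y = v * 2
  x = 7 * y
  d = 2
  a = 8
  t = 8 + a
  return a
After copy-propagate (8 stmts):
  v = 2
  u = 5
  y = 2 * 2
  x = 7 * y
  d = 2
  a = 8
  t = 8 + 8
  return 8
After constant-fold (8 stmts):
  v = 2
  u = 5
  y = 4
  x = 7 * y
  d = 2
  a = 8
  t = 16
  return 8
After dead-code-elim (1 stmts):
  return 8
Evaluate:
  v = 2  =>  v = 2
  u = 5 * 1  =>  u = 5
  y = v * 2  =>  y = 4
  x = 7 * y  =>  x = 28
  d = 2  =>  d = 2
  a = 8  =>  a = 8
  t = 8 + a  =>  t = 16
  return a = 8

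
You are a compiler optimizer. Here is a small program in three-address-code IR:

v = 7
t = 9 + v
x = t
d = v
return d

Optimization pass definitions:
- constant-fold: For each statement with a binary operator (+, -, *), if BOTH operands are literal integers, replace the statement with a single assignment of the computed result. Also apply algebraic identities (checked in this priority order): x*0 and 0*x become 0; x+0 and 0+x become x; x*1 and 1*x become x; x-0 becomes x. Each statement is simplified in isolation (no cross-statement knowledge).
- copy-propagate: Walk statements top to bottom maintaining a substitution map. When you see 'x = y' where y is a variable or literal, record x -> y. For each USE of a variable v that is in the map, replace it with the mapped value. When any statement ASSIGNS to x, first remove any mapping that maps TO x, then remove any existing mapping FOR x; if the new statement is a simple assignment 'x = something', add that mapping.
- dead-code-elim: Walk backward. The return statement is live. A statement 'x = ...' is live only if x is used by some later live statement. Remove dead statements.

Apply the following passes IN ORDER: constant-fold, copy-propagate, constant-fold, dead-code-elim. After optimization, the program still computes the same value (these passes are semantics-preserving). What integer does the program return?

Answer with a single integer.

Initial IR:
  v = 7
  t = 9 + v
  x = t
  d = v
  return d
After constant-fold (5 stmts):
  v = 7
  t = 9 + v
  x = t
  d = v
  return d
After copy-propagate (5 stmts):
  v = 7
  t = 9 + 7
  x = t
  d = 7
  return 7
After constant-fold (5 stmts):
  v = 7
  t = 16
  x = t
  d = 7
  return 7
After dead-code-elim (1 stmts):
  return 7
Evaluate:
  v = 7  =>  v = 7
  t = 9 + v  =>  t = 16
  x = t  =>  x = 16
  d = v  =>  d = 7
  return d = 7

Answer: 7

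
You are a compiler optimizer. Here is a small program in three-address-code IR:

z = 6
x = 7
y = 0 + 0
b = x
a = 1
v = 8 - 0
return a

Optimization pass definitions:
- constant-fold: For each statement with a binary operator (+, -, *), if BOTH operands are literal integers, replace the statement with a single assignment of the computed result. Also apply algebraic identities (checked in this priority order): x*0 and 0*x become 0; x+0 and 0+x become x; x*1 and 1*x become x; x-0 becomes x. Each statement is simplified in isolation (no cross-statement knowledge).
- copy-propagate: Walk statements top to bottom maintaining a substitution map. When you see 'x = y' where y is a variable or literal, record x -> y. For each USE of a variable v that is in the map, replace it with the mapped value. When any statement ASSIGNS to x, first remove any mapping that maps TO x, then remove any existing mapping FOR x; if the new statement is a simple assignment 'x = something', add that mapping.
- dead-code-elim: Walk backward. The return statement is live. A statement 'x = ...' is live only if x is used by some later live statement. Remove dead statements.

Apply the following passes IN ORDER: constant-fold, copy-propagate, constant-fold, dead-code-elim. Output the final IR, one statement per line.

Answer: return 1

Derivation:
Initial IR:
  z = 6
  x = 7
  y = 0 + 0
  b = x
  a = 1
  v = 8 - 0
  return a
After constant-fold (7 stmts):
  z = 6
  x = 7
  y = 0
  b = x
  a = 1
  v = 8
  return a
After copy-propagate (7 stmts):
  z = 6
  x = 7
  y = 0
  b = 7
  a = 1
  v = 8
  return 1
After constant-fold (7 stmts):
  z = 6
  x = 7
  y = 0
  b = 7
  a = 1
  v = 8
  return 1
After dead-code-elim (1 stmts):
  return 1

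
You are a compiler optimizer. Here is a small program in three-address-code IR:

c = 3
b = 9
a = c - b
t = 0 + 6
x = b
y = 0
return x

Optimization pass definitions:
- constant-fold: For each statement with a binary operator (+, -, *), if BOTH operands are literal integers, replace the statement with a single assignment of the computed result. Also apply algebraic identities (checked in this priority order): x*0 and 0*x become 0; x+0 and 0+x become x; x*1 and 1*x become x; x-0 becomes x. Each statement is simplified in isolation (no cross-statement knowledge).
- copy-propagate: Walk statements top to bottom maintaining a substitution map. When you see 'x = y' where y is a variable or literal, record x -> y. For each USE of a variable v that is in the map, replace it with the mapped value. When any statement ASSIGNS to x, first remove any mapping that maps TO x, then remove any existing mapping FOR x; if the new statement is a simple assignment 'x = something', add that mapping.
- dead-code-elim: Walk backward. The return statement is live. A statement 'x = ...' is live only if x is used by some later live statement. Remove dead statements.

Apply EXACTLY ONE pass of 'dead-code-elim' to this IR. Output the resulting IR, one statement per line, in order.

Applying dead-code-elim statement-by-statement:
  [7] return x  -> KEEP (return); live=['x']
  [6] y = 0  -> DEAD (y not live)
  [5] x = b  -> KEEP; live=['b']
  [4] t = 0 + 6  -> DEAD (t not live)
  [3] a = c - b  -> DEAD (a not live)
  [2] b = 9  -> KEEP; live=[]
  [1] c = 3  -> DEAD (c not live)
Result (3 stmts):
  b = 9
  x = b
  return x

Answer: b = 9
x = b
return x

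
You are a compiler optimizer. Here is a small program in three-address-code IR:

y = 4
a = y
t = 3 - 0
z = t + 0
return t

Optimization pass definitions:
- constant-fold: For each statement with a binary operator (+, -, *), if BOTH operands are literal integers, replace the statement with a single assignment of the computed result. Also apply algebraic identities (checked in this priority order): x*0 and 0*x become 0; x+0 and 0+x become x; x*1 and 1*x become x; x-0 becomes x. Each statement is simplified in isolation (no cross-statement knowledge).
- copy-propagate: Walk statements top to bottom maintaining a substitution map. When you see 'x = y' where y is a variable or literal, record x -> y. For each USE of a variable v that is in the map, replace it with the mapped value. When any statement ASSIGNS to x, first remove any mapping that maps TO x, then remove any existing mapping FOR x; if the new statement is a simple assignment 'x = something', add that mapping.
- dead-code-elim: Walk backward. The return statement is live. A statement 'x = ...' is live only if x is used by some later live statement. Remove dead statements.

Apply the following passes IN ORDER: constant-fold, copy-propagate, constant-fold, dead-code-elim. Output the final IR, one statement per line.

Initial IR:
  y = 4
  a = y
  t = 3 - 0
  z = t + 0
  return t
After constant-fold (5 stmts):
  y = 4
  a = y
  t = 3
  z = t
  return t
After copy-propagate (5 stmts):
  y = 4
  a = 4
  t = 3
  z = 3
  return 3
After constant-fold (5 stmts):
  y = 4
  a = 4
  t = 3
  z = 3
  return 3
After dead-code-elim (1 stmts):
  return 3

Answer: return 3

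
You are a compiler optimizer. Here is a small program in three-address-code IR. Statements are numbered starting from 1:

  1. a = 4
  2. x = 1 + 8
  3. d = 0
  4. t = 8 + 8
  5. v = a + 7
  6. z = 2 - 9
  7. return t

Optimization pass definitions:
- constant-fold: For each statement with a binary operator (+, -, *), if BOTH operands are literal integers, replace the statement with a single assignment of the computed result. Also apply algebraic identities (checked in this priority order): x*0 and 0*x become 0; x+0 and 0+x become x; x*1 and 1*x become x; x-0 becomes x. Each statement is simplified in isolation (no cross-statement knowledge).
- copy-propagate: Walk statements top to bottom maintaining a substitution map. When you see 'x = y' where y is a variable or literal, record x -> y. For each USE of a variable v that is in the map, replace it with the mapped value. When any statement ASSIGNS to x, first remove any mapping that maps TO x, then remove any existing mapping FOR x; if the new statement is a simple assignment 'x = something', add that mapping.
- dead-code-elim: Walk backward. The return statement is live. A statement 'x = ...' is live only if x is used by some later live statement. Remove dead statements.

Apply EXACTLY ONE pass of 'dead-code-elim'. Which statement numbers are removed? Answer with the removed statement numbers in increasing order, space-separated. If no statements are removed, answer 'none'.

Backward liveness scan:
Stmt 1 'a = 4': DEAD (a not in live set [])
Stmt 2 'x = 1 + 8': DEAD (x not in live set [])
Stmt 3 'd = 0': DEAD (d not in live set [])
Stmt 4 't = 8 + 8': KEEP (t is live); live-in = []
Stmt 5 'v = a + 7': DEAD (v not in live set ['t'])
Stmt 6 'z = 2 - 9': DEAD (z not in live set ['t'])
Stmt 7 'return t': KEEP (return); live-in = ['t']
Removed statement numbers: [1, 2, 3, 5, 6]
Surviving IR:
  t = 8 + 8
  return t

Answer: 1 2 3 5 6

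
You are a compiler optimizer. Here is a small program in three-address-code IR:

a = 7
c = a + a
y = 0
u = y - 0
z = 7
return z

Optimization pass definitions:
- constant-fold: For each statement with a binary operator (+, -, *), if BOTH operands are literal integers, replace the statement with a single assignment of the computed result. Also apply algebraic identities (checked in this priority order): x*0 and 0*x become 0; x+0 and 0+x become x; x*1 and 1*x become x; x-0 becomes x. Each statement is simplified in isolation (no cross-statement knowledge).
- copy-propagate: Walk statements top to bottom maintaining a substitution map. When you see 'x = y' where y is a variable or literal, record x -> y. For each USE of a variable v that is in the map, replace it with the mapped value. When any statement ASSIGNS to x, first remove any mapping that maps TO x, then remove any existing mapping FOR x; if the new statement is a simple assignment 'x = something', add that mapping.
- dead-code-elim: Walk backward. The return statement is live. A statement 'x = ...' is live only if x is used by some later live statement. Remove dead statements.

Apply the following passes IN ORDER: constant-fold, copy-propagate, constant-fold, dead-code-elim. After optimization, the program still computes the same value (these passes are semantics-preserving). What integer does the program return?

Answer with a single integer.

Initial IR:
  a = 7
  c = a + a
  y = 0
  u = y - 0
  z = 7
  return z
After constant-fold (6 stmts):
  a = 7
  c = a + a
  y = 0
  u = y
  z = 7
  return z
After copy-propagate (6 stmts):
  a = 7
  c = 7 + 7
  y = 0
  u = 0
  z = 7
  return 7
After constant-fold (6 stmts):
  a = 7
  c = 14
  y = 0
  u = 0
  z = 7
  return 7
After dead-code-elim (1 stmts):
  return 7
Evaluate:
  a = 7  =>  a = 7
  c = a + a  =>  c = 14
  y = 0  =>  y = 0
  u = y - 0  =>  u = 0
  z = 7  =>  z = 7
  return z = 7

Answer: 7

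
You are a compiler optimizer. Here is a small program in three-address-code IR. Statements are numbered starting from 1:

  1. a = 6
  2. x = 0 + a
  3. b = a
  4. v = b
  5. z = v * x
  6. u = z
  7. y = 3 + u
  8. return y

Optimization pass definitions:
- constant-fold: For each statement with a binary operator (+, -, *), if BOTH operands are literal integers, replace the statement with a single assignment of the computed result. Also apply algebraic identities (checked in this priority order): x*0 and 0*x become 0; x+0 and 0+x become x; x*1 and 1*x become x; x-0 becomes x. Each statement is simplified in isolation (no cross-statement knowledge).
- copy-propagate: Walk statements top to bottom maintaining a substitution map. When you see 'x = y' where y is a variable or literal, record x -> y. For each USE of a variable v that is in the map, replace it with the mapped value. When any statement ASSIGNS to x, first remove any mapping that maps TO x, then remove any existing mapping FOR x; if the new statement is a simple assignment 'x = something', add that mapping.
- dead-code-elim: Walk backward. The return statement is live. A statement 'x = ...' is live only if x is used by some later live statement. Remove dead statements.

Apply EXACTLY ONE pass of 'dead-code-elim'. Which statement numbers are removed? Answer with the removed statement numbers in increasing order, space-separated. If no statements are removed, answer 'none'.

Answer: none

Derivation:
Backward liveness scan:
Stmt 1 'a = 6': KEEP (a is live); live-in = []
Stmt 2 'x = 0 + a': KEEP (x is live); live-in = ['a']
Stmt 3 'b = a': KEEP (b is live); live-in = ['a', 'x']
Stmt 4 'v = b': KEEP (v is live); live-in = ['b', 'x']
Stmt 5 'z = v * x': KEEP (z is live); live-in = ['v', 'x']
Stmt 6 'u = z': KEEP (u is live); live-in = ['z']
Stmt 7 'y = 3 + u': KEEP (y is live); live-in = ['u']
Stmt 8 'return y': KEEP (return); live-in = ['y']
Removed statement numbers: none
Surviving IR:
  a = 6
  x = 0 + a
  b = a
  v = b
  z = v * x
  u = z
  y = 3 + u
  return y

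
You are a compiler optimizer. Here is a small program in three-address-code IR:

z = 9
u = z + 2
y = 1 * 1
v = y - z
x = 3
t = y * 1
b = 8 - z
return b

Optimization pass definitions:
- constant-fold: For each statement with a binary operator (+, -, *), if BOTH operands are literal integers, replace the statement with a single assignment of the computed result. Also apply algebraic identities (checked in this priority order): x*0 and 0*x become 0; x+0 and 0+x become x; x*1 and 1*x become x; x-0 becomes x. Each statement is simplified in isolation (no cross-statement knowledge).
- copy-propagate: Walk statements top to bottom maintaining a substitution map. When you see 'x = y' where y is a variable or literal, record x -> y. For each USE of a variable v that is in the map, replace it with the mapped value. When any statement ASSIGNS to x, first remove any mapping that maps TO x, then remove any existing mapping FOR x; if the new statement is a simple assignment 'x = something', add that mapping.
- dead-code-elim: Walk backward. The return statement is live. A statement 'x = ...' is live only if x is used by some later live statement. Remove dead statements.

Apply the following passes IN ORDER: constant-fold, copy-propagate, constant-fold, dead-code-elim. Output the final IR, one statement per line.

Initial IR:
  z = 9
  u = z + 2
  y = 1 * 1
  v = y - z
  x = 3
  t = y * 1
  b = 8 - z
  return b
After constant-fold (8 stmts):
  z = 9
  u = z + 2
  y = 1
  v = y - z
  x = 3
  t = y
  b = 8 - z
  return b
After copy-propagate (8 stmts):
  z = 9
  u = 9 + 2
  y = 1
  v = 1 - 9
  x = 3
  t = 1
  b = 8 - 9
  return b
After constant-fold (8 stmts):
  z = 9
  u = 11
  y = 1
  v = -8
  x = 3
  t = 1
  b = -1
  return b
After dead-code-elim (2 stmts):
  b = -1
  return b

Answer: b = -1
return b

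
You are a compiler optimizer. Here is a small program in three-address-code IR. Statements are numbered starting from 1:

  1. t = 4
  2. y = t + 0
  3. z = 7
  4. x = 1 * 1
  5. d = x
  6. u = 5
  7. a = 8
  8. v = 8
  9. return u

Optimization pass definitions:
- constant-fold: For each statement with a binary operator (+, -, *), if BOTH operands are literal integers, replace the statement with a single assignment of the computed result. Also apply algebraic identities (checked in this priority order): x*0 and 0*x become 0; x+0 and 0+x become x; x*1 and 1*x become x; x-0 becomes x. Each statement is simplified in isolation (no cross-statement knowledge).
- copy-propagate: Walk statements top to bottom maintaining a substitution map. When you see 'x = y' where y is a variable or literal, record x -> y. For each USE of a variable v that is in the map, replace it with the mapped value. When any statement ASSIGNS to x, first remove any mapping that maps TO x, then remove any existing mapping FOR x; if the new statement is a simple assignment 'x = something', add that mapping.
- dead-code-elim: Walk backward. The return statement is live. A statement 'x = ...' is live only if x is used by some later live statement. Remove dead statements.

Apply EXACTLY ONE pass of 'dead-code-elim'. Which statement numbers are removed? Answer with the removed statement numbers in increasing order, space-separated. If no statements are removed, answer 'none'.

Answer: 1 2 3 4 5 7 8

Derivation:
Backward liveness scan:
Stmt 1 't = 4': DEAD (t not in live set [])
Stmt 2 'y = t + 0': DEAD (y not in live set [])
Stmt 3 'z = 7': DEAD (z not in live set [])
Stmt 4 'x = 1 * 1': DEAD (x not in live set [])
Stmt 5 'd = x': DEAD (d not in live set [])
Stmt 6 'u = 5': KEEP (u is live); live-in = []
Stmt 7 'a = 8': DEAD (a not in live set ['u'])
Stmt 8 'v = 8': DEAD (v not in live set ['u'])
Stmt 9 'return u': KEEP (return); live-in = ['u']
Removed statement numbers: [1, 2, 3, 4, 5, 7, 8]
Surviving IR:
  u = 5
  return u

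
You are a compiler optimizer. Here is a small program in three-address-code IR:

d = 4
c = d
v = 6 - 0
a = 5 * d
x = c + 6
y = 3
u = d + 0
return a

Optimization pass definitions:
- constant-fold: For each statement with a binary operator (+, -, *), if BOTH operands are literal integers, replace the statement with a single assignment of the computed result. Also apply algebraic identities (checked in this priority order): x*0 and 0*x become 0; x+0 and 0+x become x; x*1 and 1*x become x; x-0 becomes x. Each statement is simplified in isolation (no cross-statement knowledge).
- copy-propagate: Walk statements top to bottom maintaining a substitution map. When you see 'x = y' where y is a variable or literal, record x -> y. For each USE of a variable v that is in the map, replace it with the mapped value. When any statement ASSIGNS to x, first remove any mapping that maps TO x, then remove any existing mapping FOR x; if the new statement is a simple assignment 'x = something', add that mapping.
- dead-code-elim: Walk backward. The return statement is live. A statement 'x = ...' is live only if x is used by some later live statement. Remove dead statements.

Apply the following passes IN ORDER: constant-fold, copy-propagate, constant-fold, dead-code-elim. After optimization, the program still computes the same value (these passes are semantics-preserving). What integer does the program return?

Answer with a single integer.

Initial IR:
  d = 4
  c = d
  v = 6 - 0
  a = 5 * d
  x = c + 6
  y = 3
  u = d + 0
  return a
After constant-fold (8 stmts):
  d = 4
  c = d
  v = 6
  a = 5 * d
  x = c + 6
  y = 3
  u = d
  return a
After copy-propagate (8 stmts):
  d = 4
  c = 4
  v = 6
  a = 5 * 4
  x = 4 + 6
  y = 3
  u = 4
  return a
After constant-fold (8 stmts):
  d = 4
  c = 4
  v = 6
  a = 20
  x = 10
  y = 3
  u = 4
  return a
After dead-code-elim (2 stmts):
  a = 20
  return a
Evaluate:
  d = 4  =>  d = 4
  c = d  =>  c = 4
  v = 6 - 0  =>  v = 6
  a = 5 * d  =>  a = 20
  x = c + 6  =>  x = 10
  y = 3  =>  y = 3
  u = d + 0  =>  u = 4
  return a = 20

Answer: 20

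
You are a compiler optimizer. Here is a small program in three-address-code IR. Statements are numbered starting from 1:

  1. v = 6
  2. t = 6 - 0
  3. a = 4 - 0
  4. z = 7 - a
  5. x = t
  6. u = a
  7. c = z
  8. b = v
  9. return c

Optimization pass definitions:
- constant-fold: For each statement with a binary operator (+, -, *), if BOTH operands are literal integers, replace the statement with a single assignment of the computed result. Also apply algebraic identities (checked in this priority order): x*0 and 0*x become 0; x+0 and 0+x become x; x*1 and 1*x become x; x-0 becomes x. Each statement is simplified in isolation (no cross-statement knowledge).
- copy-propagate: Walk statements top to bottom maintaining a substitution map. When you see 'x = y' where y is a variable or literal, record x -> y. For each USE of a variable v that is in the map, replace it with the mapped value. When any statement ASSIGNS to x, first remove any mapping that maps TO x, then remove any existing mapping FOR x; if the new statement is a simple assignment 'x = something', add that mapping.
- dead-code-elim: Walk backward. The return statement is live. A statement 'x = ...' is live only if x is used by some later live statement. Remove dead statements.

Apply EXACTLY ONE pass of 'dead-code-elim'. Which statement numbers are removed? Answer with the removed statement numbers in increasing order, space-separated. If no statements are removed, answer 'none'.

Answer: 1 2 5 6 8

Derivation:
Backward liveness scan:
Stmt 1 'v = 6': DEAD (v not in live set [])
Stmt 2 't = 6 - 0': DEAD (t not in live set [])
Stmt 3 'a = 4 - 0': KEEP (a is live); live-in = []
Stmt 4 'z = 7 - a': KEEP (z is live); live-in = ['a']
Stmt 5 'x = t': DEAD (x not in live set ['z'])
Stmt 6 'u = a': DEAD (u not in live set ['z'])
Stmt 7 'c = z': KEEP (c is live); live-in = ['z']
Stmt 8 'b = v': DEAD (b not in live set ['c'])
Stmt 9 'return c': KEEP (return); live-in = ['c']
Removed statement numbers: [1, 2, 5, 6, 8]
Surviving IR:
  a = 4 - 0
  z = 7 - a
  c = z
  return c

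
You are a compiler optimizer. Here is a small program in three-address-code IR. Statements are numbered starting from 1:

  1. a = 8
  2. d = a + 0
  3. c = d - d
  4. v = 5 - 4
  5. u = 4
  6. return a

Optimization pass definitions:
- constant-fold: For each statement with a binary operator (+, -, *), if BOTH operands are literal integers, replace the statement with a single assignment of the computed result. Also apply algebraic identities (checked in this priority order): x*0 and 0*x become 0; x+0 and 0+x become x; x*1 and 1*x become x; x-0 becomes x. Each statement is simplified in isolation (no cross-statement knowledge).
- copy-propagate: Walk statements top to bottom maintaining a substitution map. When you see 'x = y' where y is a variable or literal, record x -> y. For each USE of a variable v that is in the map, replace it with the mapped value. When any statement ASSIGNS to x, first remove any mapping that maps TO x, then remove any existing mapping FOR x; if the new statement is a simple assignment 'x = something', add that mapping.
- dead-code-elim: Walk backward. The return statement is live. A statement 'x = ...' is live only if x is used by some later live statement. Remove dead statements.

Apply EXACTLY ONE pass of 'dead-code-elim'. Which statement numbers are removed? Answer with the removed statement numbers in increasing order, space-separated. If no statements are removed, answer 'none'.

Answer: 2 3 4 5

Derivation:
Backward liveness scan:
Stmt 1 'a = 8': KEEP (a is live); live-in = []
Stmt 2 'd = a + 0': DEAD (d not in live set ['a'])
Stmt 3 'c = d - d': DEAD (c not in live set ['a'])
Stmt 4 'v = 5 - 4': DEAD (v not in live set ['a'])
Stmt 5 'u = 4': DEAD (u not in live set ['a'])
Stmt 6 'return a': KEEP (return); live-in = ['a']
Removed statement numbers: [2, 3, 4, 5]
Surviving IR:
  a = 8
  return a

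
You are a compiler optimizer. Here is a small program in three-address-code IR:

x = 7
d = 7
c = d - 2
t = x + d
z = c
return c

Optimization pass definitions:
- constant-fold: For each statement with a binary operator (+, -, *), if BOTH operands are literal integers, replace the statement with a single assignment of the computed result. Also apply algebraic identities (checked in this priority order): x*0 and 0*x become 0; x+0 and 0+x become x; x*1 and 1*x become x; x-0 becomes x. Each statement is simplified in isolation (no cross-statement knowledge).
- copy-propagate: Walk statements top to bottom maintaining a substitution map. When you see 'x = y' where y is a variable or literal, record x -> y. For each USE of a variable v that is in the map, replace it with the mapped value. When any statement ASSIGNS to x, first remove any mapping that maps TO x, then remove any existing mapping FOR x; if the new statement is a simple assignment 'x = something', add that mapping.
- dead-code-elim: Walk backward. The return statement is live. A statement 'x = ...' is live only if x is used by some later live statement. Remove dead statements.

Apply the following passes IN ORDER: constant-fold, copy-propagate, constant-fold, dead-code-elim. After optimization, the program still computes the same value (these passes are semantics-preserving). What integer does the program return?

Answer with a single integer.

Answer: 5

Derivation:
Initial IR:
  x = 7
  d = 7
  c = d - 2
  t = x + d
  z = c
  return c
After constant-fold (6 stmts):
  x = 7
  d = 7
  c = d - 2
  t = x + d
  z = c
  return c
After copy-propagate (6 stmts):
  x = 7
  d = 7
  c = 7 - 2
  t = 7 + 7
  z = c
  return c
After constant-fold (6 stmts):
  x = 7
  d = 7
  c = 5
  t = 14
  z = c
  return c
After dead-code-elim (2 stmts):
  c = 5
  return c
Evaluate:
  x = 7  =>  x = 7
  d = 7  =>  d = 7
  c = d - 2  =>  c = 5
  t = x + d  =>  t = 14
  z = c  =>  z = 5
  return c = 5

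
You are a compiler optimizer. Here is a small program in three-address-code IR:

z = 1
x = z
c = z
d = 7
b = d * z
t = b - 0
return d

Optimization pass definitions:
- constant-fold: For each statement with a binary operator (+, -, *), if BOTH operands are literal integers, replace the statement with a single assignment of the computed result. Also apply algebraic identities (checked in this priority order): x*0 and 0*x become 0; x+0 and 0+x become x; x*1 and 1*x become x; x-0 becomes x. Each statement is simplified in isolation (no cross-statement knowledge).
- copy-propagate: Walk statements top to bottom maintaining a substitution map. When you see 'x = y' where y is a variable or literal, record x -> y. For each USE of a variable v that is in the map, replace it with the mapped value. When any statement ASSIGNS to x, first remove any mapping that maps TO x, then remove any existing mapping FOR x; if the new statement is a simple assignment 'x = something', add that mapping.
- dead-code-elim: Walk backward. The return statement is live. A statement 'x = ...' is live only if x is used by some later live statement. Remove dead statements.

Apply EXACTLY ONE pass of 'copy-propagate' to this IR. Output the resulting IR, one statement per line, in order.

Answer: z = 1
x = 1
c = 1
d = 7
b = 7 * 1
t = b - 0
return 7

Derivation:
Applying copy-propagate statement-by-statement:
  [1] z = 1  (unchanged)
  [2] x = z  -> x = 1
  [3] c = z  -> c = 1
  [4] d = 7  (unchanged)
  [5] b = d * z  -> b = 7 * 1
  [6] t = b - 0  (unchanged)
  [7] return d  -> return 7
Result (7 stmts):
  z = 1
  x = 1
  c = 1
  d = 7
  b = 7 * 1
  t = b - 0
  return 7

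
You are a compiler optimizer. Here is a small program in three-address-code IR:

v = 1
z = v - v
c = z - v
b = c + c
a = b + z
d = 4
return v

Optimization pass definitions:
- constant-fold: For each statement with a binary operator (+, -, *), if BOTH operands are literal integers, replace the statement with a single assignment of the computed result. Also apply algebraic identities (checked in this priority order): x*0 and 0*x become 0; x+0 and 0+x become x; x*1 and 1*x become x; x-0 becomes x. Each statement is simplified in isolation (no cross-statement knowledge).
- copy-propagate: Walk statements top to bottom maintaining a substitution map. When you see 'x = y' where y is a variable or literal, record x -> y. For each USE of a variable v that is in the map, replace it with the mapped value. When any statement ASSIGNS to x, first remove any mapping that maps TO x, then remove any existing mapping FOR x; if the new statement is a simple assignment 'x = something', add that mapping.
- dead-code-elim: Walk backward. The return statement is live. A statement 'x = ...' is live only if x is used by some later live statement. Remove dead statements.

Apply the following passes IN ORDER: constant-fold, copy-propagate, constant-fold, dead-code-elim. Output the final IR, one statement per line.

Initial IR:
  v = 1
  z = v - v
  c = z - v
  b = c + c
  a = b + z
  d = 4
  return v
After constant-fold (7 stmts):
  v = 1
  z = v - v
  c = z - v
  b = c + c
  a = b + z
  d = 4
  return v
After copy-propagate (7 stmts):
  v = 1
  z = 1 - 1
  c = z - 1
  b = c + c
  a = b + z
  d = 4
  return 1
After constant-fold (7 stmts):
  v = 1
  z = 0
  c = z - 1
  b = c + c
  a = b + z
  d = 4
  return 1
After dead-code-elim (1 stmts):
  return 1

Answer: return 1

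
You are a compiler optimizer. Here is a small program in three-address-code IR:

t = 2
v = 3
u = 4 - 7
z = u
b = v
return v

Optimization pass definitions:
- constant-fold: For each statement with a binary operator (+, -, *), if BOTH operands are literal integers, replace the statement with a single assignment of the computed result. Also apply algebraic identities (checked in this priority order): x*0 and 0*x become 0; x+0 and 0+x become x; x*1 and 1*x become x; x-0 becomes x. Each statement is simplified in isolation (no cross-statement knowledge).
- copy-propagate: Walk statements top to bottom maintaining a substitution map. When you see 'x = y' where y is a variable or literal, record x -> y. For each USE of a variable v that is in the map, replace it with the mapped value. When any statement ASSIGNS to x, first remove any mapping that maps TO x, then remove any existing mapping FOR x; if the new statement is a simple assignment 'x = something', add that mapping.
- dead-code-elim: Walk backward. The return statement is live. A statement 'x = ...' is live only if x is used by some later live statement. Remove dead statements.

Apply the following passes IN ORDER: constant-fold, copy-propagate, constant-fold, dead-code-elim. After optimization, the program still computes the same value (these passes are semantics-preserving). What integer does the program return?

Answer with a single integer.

Answer: 3

Derivation:
Initial IR:
  t = 2
  v = 3
  u = 4 - 7
  z = u
  b = v
  return v
After constant-fold (6 stmts):
  t = 2
  v = 3
  u = -3
  z = u
  b = v
  return v
After copy-propagate (6 stmts):
  t = 2
  v = 3
  u = -3
  z = -3
  b = 3
  return 3
After constant-fold (6 stmts):
  t = 2
  v = 3
  u = -3
  z = -3
  b = 3
  return 3
After dead-code-elim (1 stmts):
  return 3
Evaluate:
  t = 2  =>  t = 2
  v = 3  =>  v = 3
  u = 4 - 7  =>  u = -3
  z = u  =>  z = -3
  b = v  =>  b = 3
  return v = 3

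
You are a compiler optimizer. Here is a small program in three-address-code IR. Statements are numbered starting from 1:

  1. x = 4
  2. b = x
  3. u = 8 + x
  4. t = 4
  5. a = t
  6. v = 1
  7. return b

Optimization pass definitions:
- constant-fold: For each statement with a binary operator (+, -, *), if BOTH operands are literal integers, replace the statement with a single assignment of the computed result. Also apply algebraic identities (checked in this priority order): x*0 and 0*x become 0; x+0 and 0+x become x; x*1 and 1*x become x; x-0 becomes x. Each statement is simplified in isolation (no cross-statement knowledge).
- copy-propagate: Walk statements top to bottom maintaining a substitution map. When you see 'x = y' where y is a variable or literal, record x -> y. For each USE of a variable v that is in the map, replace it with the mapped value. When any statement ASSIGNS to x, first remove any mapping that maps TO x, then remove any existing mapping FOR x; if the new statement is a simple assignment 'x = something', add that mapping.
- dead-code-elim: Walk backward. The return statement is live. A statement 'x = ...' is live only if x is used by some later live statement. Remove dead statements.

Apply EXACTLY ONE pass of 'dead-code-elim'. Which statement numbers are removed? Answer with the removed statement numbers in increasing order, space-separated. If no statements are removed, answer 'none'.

Backward liveness scan:
Stmt 1 'x = 4': KEEP (x is live); live-in = []
Stmt 2 'b = x': KEEP (b is live); live-in = ['x']
Stmt 3 'u = 8 + x': DEAD (u not in live set ['b'])
Stmt 4 't = 4': DEAD (t not in live set ['b'])
Stmt 5 'a = t': DEAD (a not in live set ['b'])
Stmt 6 'v = 1': DEAD (v not in live set ['b'])
Stmt 7 'return b': KEEP (return); live-in = ['b']
Removed statement numbers: [3, 4, 5, 6]
Surviving IR:
  x = 4
  b = x
  return b

Answer: 3 4 5 6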